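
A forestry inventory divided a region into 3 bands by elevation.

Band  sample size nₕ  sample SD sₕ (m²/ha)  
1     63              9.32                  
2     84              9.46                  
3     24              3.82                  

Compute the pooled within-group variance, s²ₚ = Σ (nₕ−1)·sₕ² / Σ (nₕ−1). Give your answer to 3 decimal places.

78.267

Degrees of freedom: 62 + 83 + 23 = 168.
Σ(nₕ−1)sₕ² = 62·86.8624 + 83·89.4916 + 23·14.5924 = 13148.8968.
s²ₚ = 13148.8968 / 168 = 78.26724... → 78.267.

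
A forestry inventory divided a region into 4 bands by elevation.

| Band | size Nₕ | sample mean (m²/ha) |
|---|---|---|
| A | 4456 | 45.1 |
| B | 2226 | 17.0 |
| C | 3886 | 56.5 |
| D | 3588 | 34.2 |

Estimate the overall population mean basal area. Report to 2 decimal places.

41.05

N = 14156; weights Wₕ = Nₕ/N = (0.3148, 0.1572, 0.2745, 0.2535).
x̄_st = Σ Wₕ·x̄ₕ = 0.3148·45.1 + 0.1572·17.0 + 0.2745·56.5 + 0.2535·34.2 ≈ 41.0481...
→ 41.05.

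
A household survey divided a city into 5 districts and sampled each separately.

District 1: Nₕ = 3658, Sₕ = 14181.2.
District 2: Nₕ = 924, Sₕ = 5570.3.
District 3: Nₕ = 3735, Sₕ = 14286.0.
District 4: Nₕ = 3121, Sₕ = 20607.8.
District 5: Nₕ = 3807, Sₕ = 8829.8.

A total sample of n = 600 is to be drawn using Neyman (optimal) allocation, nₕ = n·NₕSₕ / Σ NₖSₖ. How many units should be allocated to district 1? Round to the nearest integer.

Σ NₕSₕ = 3658·14181.2 + 924·5570.3 + 3735·14286.0 + 3121·20607.8 + 3807·8829.8 = 208311989.2.
Share for 1: 51874829.6/208311989.2 = 0.24902.
n_1 = 600 × 0.24902 = 149.415... → 149.

149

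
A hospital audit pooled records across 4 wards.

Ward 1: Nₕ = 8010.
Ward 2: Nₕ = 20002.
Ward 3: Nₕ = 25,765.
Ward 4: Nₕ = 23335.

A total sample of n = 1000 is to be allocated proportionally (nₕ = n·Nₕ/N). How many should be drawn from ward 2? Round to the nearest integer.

259

Share of ward 2 = 20002/77112 = 0.25939.
Allocate 1000 × 0.25939 = 259.389... → 259.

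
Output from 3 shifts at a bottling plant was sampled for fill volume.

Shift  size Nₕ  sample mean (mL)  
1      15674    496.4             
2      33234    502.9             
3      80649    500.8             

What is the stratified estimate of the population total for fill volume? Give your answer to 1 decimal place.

1: 15674·496.4 = 7780573.6
2: 33234·502.9 = 16713378.6
3: 80649·500.8 = 40389019.2
τ̂ = Σ Nₕx̄ₕ = 64882971.4.

64882971.4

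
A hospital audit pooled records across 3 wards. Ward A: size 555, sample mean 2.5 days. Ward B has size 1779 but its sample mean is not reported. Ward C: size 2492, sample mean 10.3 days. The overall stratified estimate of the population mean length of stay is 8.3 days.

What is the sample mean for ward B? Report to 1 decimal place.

Σ Nₕx̄ₕ = N·μ, so 1779·x̄_B = 4826·8.3 − (555·2.5 + 2492·10.3).
= 40055.8 − 27055.1 = 13000.7.
x̄_B = 13000.7 / 1779 = 7.308... → 7.3.

7.3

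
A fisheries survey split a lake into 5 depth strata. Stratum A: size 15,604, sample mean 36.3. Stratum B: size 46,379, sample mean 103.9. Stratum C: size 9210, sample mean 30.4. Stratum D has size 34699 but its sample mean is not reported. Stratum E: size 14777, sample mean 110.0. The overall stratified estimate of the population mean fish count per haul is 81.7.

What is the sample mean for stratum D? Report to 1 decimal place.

Σ Nₕx̄ₕ = N·μ, so 34699·x̄_D = 120669·81.7 − (15604·36.3 + 46379·103.9 + 9210·30.4 + 14777·110.0).
= 9858657.3 − 7290657.3 = 2568000.
x̄_D = 2568000 / 34699 = 74.008... → 74.0.

74.0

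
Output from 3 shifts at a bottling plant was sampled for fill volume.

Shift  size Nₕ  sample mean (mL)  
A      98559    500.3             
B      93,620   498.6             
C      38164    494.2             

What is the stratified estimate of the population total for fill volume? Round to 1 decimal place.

Estimate total by summing Nₕ·x̄ₕ over strata.
98559·500.3 + 93620·498.6 + 38164·494.2 = 49309067.7 + 46678932 + 18860648.8 = 114848648.5.

114848648.5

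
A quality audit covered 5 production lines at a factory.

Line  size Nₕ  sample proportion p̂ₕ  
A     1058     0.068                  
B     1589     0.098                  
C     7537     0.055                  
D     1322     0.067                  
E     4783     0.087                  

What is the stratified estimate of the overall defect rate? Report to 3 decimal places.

0.070

Wₕ = Nₕ/N with N = 16289: 0.0650, 0.0976, 0.4627, 0.0812, 0.2936.
p̂_st = 0.0650·0.068 + 0.0976·0.098 + 0.4627·0.055 + 0.0812·0.067 + 0.2936·0.087 ≈ 0.07041... → 0.070.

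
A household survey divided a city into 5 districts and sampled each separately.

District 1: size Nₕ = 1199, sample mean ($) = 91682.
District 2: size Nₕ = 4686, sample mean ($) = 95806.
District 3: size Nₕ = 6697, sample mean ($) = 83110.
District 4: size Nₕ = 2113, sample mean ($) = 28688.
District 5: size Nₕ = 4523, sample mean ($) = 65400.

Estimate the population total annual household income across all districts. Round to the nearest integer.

Population total = Σ Nₕ·x̄ₕ (each stratum's size times its mean).
1199·91682 + 4686·95806 + 6697·83110 + 2113·28688 + 4523·65400 = 109926718 + 448946916 + 556587670 + 60617744 + 295804200 = 1471883248.

1471883248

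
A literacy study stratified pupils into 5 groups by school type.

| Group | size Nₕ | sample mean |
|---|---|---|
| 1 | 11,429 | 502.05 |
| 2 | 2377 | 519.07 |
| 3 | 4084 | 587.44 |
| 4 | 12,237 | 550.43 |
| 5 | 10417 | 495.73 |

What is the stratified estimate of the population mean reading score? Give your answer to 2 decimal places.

524.63

N = 11429 + 2377 + 4084 + 12237 + 10417 = 40544.
Weight each subgroup mean by Nₕ/N and sum.
Σ Nₕx̄ₕ = 11429·502.05 + 2377·519.07 + 4084·587.44 + 12237·550.43 + 10417·495.73 = 5737929.45 + 1233829.39 + 2399104.96 + 6735611.91 + 5164019.41 = 21270495.12.
Divide by N: 21270495.12 / 40544 = 524.6274... → 524.63.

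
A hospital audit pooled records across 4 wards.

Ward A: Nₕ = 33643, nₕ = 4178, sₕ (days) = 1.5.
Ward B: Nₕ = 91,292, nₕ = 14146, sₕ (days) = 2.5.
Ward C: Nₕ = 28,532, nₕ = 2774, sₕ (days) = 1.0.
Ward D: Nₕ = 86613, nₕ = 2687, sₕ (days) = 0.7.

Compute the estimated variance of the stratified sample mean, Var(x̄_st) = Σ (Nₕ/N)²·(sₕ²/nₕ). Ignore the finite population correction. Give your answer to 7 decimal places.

N = 240080; Wₕ = Nₕ/N.
ward A: (33643/240080)²·1.5²/4178 = 0.0000105753
ward B: (91292/240080)²·2.5²/14146 = 0.0000638851
ward C: (28532/240080)²·1.0²/2774 = 0.0000050915
ward D: (86613/240080)²·0.7²/2687 = 0.0000237346
Sum = 0.0001032866 → 0.0001033.

0.0001033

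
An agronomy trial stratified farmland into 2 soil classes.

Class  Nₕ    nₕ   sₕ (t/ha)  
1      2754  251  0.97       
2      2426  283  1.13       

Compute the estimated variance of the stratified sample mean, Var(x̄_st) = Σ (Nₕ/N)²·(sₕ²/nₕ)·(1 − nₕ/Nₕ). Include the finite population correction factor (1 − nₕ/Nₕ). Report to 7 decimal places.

0.0018372

N = 5180; Wₕ = Nₕ/N.
class 1: (2754/5180)²·0.97²/251·(1 − 251/2754) = 0.0009630193
class 2: (2426/5180)²·1.13²/283·(1 − 283/2426) = 0.0008742264
Sum = 0.0018372457 → 0.0018372.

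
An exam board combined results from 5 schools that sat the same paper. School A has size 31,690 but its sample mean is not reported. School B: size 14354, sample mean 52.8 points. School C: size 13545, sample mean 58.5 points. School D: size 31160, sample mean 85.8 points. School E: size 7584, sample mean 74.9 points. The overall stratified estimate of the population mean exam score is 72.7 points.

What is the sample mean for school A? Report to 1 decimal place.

Σ Nₕx̄ₕ = N·μ, so 31690·x̄_A = 98333·72.7 − (14354·52.8 + 13545·58.5 + 31160·85.8 + 7584·74.9).
= 7148809.1 − 4791843.3 = 2356965.8.
x̄_A = 2356965.8 / 31690 = 74.376... → 74.4.

74.4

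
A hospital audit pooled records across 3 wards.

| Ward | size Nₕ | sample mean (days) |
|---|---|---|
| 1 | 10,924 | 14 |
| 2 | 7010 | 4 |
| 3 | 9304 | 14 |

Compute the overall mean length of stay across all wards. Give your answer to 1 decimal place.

N = 10924 + 7010 + 9304 = 27238.
The stratified mean weights each stratum mean by its population share Nₕ/N.
Σ Nₕx̄ₕ = 10924·14 + 7010·4 + 9304·14 = 152936 + 28040 + 130256 = 311232.
Divide by N: 311232 / 27238 = 11.426... → 11.4.

11.4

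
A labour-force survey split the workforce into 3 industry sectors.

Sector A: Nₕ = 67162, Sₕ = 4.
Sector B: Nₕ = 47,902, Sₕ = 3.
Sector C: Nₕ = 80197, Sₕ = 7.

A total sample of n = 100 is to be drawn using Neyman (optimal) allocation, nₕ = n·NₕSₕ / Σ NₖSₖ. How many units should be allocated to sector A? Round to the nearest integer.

28

Σ NₕSₕ = 67162·4 + 47902·3 + 80197·7 = 973733.
Share for A: 268648/973733 = 0.27589.
n_A = 100 × 0.27589 = 27.589... → 28.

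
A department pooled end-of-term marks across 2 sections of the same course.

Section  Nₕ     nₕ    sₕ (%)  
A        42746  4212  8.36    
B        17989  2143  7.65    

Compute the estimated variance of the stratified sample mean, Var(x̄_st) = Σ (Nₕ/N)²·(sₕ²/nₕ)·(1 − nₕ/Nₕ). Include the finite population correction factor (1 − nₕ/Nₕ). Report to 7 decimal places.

0.0095198

N = 60735. Term for each stratum: Wₕ²sₕ²/nₕ·(1−nₕ/Nₕ).
Var(x̄_st) = 0.0074094453 + 0.0021103248 = 0.0095197701 → 0.0095198.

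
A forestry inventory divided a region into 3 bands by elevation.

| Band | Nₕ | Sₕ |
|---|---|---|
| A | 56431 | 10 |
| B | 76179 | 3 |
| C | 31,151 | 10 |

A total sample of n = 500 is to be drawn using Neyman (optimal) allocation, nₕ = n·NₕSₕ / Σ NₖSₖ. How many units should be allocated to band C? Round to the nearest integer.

Σ NₕSₕ = 56431·10 + 76179·3 + 31151·10 = 1104357.
Share for C: 311510/1104357 = 0.28207.
n_C = 500 × 0.28207 = 141.037... → 141.

141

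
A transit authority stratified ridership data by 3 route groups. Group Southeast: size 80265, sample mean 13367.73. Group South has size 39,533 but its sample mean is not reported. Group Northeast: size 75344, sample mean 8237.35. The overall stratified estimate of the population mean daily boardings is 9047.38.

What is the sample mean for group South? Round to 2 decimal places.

1819.44

N = 80265 + 39533 + 75344 = 195142.
Overall total = μ·N = 9047.38·195142 = 1765523827.96.
Subtract the known strata: 80265·13367.73 + 75344·8237.35 = 1693595746.85.
Remaining total for group South: 1765523827.96 − 1693595746.85 = 71928081.11.
Divide by its size: 71928081.11 / 39533 = 1819.4440... → 1819.44.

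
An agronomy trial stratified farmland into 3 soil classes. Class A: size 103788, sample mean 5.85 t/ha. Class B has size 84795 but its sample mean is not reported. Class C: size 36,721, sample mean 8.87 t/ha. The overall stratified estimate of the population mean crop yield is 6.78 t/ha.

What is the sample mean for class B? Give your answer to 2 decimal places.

7.01

N = 103788 + 84795 + 36721 = 225304.
Overall total = μ·N = 6.78·225304 = 1527561.12.
Subtract the known strata: 103788·5.85 + 36721·8.87 = 932875.07.
Remaining total for class B: 1527561.12 − 932875.07 = 594686.05.
Divide by its size: 594686.05 / 84795 = 7.0132... → 7.01.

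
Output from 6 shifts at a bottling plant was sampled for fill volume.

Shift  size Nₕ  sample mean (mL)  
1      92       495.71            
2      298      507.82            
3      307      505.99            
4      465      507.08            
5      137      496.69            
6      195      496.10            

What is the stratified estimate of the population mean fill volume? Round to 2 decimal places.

N = 92 + 298 + 307 + 465 + 137 + 195 = 1494.
The stratified mean weights each stratum mean by its population share Nₕ/N.
Σ Nₕx̄ₕ = 92·495.71 + 298·507.82 + 307·505.99 + 465·507.08 + 137·496.69 + 195·496.10 = 45605.32 + 151330.36 + 155338.93 + 235792.2 + 68046.53 + 96739.5 = 752852.84.
Divide by N: 752852.84 / 1494 = 503.9176... → 503.92.

503.92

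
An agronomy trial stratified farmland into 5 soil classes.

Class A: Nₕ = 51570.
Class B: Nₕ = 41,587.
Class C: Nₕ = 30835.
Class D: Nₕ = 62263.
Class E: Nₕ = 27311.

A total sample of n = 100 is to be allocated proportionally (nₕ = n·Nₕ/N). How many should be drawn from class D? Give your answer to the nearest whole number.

N = 51570 + 41587 + 30835 + 62263 + 27311 = 213566.
n_D = 100·62263/213566 = 29.154... → 29.

29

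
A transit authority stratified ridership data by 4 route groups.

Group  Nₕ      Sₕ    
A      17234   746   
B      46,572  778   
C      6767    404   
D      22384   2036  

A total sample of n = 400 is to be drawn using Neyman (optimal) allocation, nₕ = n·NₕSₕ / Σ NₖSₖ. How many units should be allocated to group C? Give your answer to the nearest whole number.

11

A: NₕSₕ = 17234·746 = 12856564
B: NₕSₕ = 46572·778 = 36233016
C: NₕSₕ = 6767·404 = 2733868
D: NₕSₕ = 22384·2036 = 45573824
Σ NₕSₕ = 97397272.
n_C = 400·2733868/97397272 = 11.228... → 11.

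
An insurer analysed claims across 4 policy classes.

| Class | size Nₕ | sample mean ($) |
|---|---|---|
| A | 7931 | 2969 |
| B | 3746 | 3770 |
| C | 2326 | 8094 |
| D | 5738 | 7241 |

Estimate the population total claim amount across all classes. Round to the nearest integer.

98045061

A: 7931·2969 = 23547139
B: 3746·3770 = 14122420
C: 2326·8094 = 18826644
D: 5738·7241 = 41548858
τ̂ = Σ Nₕx̄ₕ = 98045061.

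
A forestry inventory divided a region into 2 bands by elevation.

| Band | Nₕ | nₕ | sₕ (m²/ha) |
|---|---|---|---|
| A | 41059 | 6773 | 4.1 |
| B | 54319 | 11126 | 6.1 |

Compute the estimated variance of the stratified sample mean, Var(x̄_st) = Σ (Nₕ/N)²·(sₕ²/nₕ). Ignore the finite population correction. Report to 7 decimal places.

N = 95378. Term for each stratum: Wₕ²sₕ²/nₕ.
Var(x̄_st) = 0.0004599461 + 0.0010847452 = 0.0015446913 → 0.0015447.

0.0015447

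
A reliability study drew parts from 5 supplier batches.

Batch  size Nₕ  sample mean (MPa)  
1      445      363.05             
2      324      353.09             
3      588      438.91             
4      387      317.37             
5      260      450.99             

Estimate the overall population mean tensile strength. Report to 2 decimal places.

386.29

x̄_st = (Σ Nₕx̄ₕ) / (Σ Nₕ) = (445·363.05 + 324·353.09 + 588·438.91 + 387·317.37 + 260·450.99) / 2004
= 774117.08 / 2004 = 386.2860... → 386.29.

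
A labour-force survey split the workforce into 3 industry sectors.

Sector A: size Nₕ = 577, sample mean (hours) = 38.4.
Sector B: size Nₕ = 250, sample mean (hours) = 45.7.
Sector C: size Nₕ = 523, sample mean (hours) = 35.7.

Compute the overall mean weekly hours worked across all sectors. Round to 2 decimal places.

x̄_st = (Σ Nₕx̄ₕ) / (Σ Nₕ) = (577·38.4 + 250·45.7 + 523·35.7) / 1350
= 52252.9 / 1350 = 38.7059... → 38.71.

38.71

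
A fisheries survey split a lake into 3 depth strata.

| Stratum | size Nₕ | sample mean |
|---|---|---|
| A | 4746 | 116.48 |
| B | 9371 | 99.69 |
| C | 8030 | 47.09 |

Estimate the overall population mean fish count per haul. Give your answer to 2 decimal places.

84.22

x̄_st = (Σ Nₕx̄ₕ) / (Σ Nₕ) = (4746·116.48 + 9371·99.69 + 8030·47.09) / 22147
= 1865141.77 / 22147 = 84.2165... → 84.22.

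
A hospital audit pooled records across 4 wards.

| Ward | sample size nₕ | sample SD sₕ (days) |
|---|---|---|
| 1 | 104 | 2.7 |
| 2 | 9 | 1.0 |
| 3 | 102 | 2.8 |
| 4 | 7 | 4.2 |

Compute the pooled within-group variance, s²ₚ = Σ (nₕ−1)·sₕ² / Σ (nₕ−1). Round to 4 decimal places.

1: (104−1)·2.7² = 103·7.29 = 750.87
2: (9−1)·1.0² = 8·1 = 8
3: (102−1)·2.8² = 101·7.84 = 791.84
4: (7−1)·4.2² = 6·17.64 = 105.84
Numerator = 1656.55; denominator = Σ(nₕ−1) = 218.
s²ₚ = 1656.55/218 = 7.598853... → 7.5989.

7.5989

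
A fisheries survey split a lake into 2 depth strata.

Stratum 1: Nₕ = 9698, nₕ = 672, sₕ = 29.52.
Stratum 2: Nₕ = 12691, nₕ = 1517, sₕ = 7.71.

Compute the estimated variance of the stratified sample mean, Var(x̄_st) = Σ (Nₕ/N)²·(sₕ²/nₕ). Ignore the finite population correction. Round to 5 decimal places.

N = 22389. Term for each stratum: Wₕ²sₕ²/nₕ.
Var(x̄_st) = 0.24330913 + 0.01259057 = 0.25589970 → 0.25590.

0.25590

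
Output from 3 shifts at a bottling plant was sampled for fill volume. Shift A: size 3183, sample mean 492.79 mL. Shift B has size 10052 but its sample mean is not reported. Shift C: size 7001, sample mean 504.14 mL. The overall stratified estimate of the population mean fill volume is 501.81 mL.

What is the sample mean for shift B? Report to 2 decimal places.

503.04

Σ Nₕx̄ₕ = N·μ, so 10052·x̄_B = 20236·501.81 − (3183·492.79 + 7001·504.14).
= 10154627.16 − 5098034.71 = 5056592.45.
x̄_B = 5056592.45 / 10052 = 503.0434... → 503.04.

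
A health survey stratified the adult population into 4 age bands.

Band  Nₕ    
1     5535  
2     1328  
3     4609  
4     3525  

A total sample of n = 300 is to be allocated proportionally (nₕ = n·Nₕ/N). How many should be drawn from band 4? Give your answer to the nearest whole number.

71

Share of band 4 = 3525/14997 = 0.23505.
Allocate 300 × 0.23505 = 70.514... → 71.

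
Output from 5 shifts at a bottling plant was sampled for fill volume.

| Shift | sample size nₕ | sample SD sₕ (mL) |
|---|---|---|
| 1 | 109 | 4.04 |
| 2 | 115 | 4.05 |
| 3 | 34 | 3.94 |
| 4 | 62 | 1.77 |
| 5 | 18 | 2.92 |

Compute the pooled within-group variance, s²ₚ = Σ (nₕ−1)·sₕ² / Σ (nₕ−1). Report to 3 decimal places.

1: (109−1)·4.04² = 108·16.3216 = 1762.7328
2: (115−1)·4.05² = 114·16.4025 = 1869.885
3: (34−1)·3.94² = 33·15.5236 = 512.2788
4: (62−1)·1.77² = 61·3.1329 = 191.1069
5: (18−1)·2.92² = 17·8.5264 = 144.9488
Numerator = 4480.9523; denominator = Σ(nₕ−1) = 333.
s²ₚ = 4480.9523/333 = 13.45631... → 13.456.

13.456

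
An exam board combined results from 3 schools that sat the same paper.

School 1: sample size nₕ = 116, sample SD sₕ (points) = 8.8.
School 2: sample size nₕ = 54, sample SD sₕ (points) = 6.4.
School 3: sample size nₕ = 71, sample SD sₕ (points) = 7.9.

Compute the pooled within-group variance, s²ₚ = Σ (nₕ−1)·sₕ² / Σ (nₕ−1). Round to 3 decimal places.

Degrees of freedom: 115 + 53 + 70 = 238.
Σ(nₕ−1)sₕ² = 115·77.44 + 53·40.96 + 70·62.41 = 15445.18.
s²ₚ = 15445.18 / 238 = 64.89571... → 64.896.

64.896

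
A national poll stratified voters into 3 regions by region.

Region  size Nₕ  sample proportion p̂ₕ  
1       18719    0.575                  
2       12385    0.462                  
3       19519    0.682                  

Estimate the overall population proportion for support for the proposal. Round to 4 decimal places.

Wₕ = Nₕ/N with N = 50623: 0.3698, 0.2447, 0.3856.
p̂_st = 0.3698·0.575 + 0.2447·0.462 + 0.3856·0.682 ≈ 0.588611... → 0.5886.

0.5886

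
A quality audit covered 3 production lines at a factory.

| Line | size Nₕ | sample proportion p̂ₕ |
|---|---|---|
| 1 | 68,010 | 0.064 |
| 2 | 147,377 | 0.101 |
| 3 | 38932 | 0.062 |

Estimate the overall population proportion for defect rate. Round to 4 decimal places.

0.0851

N = 68010 + 147377 + 38932 = 254319.
Overall proportion = Σ (Nₕ/N)·p̂ₕ.
Σ Nₕp̂ₕ = 4352.64 + 14885.077 + 2413.784 = 21651.501.
21651.501 / 254319 = 0.085135... → 0.0851.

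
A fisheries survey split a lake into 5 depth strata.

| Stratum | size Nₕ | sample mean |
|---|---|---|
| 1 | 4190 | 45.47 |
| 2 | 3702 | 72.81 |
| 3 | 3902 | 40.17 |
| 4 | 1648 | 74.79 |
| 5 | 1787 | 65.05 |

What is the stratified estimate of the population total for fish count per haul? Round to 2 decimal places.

856303.53

Population total = Σ Nₕ·x̄ₕ (each stratum's size times its mean).
4190·45.47 + 3702·72.81 + 3902·40.17 + 1648·74.79 + 1787·65.05 = 190519.3 + 269542.62 + 156743.34 + 123253.92 + 116244.35 = 856303.53.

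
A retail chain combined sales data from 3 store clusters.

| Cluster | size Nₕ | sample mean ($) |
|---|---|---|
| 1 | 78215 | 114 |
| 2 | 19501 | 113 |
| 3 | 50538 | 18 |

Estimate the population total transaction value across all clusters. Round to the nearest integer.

1: 78215·114 = 8916510
2: 19501·113 = 2203613
3: 50538·18 = 909684
τ̂ = Σ Nₕx̄ₕ = 12029807.

12029807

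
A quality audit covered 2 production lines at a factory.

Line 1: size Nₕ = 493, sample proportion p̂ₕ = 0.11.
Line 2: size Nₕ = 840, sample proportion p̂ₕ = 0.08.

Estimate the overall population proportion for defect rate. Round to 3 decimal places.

0.091

Wₕ = Nₕ/N with N = 1333: 0.3698, 0.6302.
p̂_st = 0.3698·0.11 + 0.6302·0.08 ≈ 0.09110... → 0.091.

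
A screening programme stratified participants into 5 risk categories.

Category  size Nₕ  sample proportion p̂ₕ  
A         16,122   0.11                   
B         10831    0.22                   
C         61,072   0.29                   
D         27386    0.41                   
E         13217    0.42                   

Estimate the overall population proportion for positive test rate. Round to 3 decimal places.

0.300

N = 16122 + 10831 + 61072 + 27386 + 13217 = 128628.
Overall proportion = Σ (Nₕ/N)·p̂ₕ.
Σ Nₕp̂ₕ = 1773.42 + 2382.82 + 17710.88 + 11228.26 + 5551.14 = 38646.52.
38646.52 / 128628 = 0.30045... → 0.300.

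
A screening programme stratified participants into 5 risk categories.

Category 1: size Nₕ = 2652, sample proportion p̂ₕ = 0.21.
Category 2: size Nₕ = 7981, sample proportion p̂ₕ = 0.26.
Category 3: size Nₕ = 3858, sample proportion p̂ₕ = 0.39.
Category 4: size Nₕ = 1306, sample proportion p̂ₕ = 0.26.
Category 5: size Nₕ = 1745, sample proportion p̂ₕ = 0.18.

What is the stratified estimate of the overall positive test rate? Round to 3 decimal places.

Wₕ = Nₕ/N with N = 17542: 0.1512, 0.4550, 0.2199, 0.0744, 0.0995.
p̂_st = 0.1512·0.21 + 0.4550·0.26 + 0.2199·0.39 + 0.0744·0.26 + 0.0995·0.18 ≈ 0.27307... → 0.273.

0.273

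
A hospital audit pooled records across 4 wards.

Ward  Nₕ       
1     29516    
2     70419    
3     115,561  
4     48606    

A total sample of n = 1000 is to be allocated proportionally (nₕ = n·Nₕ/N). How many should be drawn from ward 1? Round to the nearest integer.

Share of ward 1 = 29516/264102 = 0.11176.
Allocate 1000 × 0.11176 = 111.760... → 112.

112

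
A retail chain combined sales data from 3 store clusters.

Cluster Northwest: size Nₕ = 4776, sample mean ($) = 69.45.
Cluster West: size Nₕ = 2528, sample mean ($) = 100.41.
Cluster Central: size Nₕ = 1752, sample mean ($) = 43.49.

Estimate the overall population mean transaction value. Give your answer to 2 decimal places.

73.07

x̄_st = (Σ Nₕx̄ₕ) / (Σ Nₕ) = (4776·69.45 + 2528·100.41 + 1752·43.49) / 9056
= 661724.16 / 9056 = 73.0702... → 73.07.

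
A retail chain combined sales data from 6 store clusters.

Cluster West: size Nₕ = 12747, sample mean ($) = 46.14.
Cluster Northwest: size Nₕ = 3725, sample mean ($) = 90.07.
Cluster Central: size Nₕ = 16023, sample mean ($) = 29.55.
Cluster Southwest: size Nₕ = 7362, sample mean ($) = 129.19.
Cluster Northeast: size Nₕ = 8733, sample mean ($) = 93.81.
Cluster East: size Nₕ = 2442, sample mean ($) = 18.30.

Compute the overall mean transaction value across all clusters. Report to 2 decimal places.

62.94

N = 51032; weights Wₕ = Nₕ/N = (0.2498, 0.0730, 0.3140, 0.1443, 0.1711, 0.0479).
x̄_st = Σ Wₕ·x̄ₕ = 0.2498·46.14 + 0.0730·90.07 + 0.3140·29.55 + 0.1443·129.19 + 0.1711·93.81 + 0.0479·18.30 ≈ 62.9441...
→ 62.94.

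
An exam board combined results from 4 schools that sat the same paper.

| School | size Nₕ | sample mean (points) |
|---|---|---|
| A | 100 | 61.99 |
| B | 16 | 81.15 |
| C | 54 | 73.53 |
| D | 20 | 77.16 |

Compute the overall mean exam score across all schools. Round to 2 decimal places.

x̄_st = (Σ Nₕx̄ₕ) / (Σ Nₕ) = (100·61.99 + 16·81.15 + 54·73.53 + 20·77.16) / 190
= 13011.22 / 190 = 68.4801... → 68.48.

68.48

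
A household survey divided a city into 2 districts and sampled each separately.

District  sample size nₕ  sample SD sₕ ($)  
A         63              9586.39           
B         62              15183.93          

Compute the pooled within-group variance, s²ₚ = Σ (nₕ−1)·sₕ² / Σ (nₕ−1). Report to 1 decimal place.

160661672.2

A: (63−1)·9586.39² = 62·91898873.2321 = 5697730140.3902
B: (62−1)·15183.93² = 61·230551730.2449 = 14063655544.9389
Numerator = 19761385685.3291; denominator = Σ(nₕ−1) = 123.
s²ₚ = 19761385685.3291/123 = 160661672.238... → 160661672.2.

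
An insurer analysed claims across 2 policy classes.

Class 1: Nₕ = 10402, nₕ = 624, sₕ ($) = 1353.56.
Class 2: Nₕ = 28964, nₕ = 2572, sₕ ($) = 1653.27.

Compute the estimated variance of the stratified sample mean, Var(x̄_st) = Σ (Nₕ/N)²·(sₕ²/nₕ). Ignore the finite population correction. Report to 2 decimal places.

N = 39366. Term for each stratum: Wₕ²sₕ²/nₕ.
Var(x̄_st) = 205.00363 + 575.29567 = 780.29931 → 780.30.

780.30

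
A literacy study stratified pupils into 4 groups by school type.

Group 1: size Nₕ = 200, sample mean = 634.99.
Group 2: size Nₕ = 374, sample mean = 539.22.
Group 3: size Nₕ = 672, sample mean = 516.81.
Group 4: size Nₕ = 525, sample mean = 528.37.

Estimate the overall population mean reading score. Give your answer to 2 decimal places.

x̄_st = (Σ Nₕx̄ₕ) / (Σ Nₕ) = (200·634.99 + 374·539.22 + 672·516.81 + 525·528.37) / 1771
= 953356.85 / 1771 = 538.3156... → 538.32.

538.32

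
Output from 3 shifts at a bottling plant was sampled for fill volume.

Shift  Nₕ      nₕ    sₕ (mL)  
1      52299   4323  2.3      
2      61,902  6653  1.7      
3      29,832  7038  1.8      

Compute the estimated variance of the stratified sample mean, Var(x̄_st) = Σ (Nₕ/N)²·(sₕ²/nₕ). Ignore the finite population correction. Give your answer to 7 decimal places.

N = 144033; Wₕ = Nₕ/N.
shift 1: (52299/144033)²·2.3²/4323 = 0.0001613367
shift 2: (61902/144033)²·1.7²/6653 = 0.0000802353
shift 3: (29832/144033)²·1.8²/7038 = 0.0000197486
Sum = 0.0002613207 → 0.0002613.

0.0002613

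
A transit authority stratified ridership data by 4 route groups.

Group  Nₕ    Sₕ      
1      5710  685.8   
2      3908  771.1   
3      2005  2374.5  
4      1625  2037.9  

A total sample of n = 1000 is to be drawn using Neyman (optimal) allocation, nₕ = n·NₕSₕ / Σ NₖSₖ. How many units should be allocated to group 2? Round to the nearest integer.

Σ NₕSₕ = 5710·685.8 + 3908·771.1 + 2005·2374.5 + 1625·2037.9 = 15001836.8.
Share for 2: 3013458.8/15001836.8 = 0.20087.
n_2 = 1000 × 0.20087 = 200.873... → 201.

201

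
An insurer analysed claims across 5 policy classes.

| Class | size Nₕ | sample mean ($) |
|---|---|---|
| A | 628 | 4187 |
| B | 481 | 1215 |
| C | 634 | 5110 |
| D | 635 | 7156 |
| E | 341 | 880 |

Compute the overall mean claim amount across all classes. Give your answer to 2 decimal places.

x̄_st = (Σ Nₕx̄ₕ) / (Σ Nₕ) = (628·4187 + 481·1215 + 634·5110 + 635·7156 + 341·880) / 2719
= 11297731 / 2719 = 4155.1052... → 4155.11.

4155.11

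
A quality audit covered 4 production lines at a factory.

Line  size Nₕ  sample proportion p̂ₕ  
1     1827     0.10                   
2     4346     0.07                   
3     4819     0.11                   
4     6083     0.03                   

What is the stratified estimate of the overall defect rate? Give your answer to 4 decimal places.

0.0702

Wₕ = Nₕ/N with N = 17075: 0.1070, 0.2545, 0.2822, 0.3563.
p̂_st = 0.1070·0.10 + 0.2545·0.07 + 0.2822·0.11 + 0.3563·0.03 ≈ 0.070249... → 0.0702.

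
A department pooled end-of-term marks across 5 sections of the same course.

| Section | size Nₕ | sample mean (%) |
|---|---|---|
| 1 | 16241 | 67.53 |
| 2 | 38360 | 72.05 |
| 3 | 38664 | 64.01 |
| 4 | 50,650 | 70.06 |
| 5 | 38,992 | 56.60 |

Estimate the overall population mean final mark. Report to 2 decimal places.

66.10

N = 182907; weights Wₕ = Nₕ/N = (0.0888, 0.2097, 0.2114, 0.2769, 0.2132).
x̄_st = Σ Wₕ·x̄ₕ = 0.0888·67.53 + 0.2097·72.05 + 0.2114·64.01 + 0.2769·70.06 + 0.2132·56.60 ≈ 66.1044...
→ 66.10.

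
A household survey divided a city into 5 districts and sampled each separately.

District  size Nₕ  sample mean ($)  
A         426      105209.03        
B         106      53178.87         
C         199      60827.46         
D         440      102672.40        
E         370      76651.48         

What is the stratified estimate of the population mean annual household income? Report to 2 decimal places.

x̄_st = (Σ Nₕx̄ₕ) / (Σ Nₕ) = (426·105209.03 + 106·53178.87 + 199·60827.46 + 440·102672.40 + 370·76651.48) / 1541
= 136097575.14 / 1541 = 88317.6996... → 88317.70.

88317.70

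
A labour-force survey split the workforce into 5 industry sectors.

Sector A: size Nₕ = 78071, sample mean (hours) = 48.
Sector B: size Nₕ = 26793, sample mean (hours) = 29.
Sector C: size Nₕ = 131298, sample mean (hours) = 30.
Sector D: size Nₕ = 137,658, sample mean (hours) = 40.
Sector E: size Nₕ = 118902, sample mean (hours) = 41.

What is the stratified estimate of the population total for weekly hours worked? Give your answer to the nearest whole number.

Population total = Σ Nₕ·x̄ₕ (each stratum's size times its mean).
78071·48 + 26793·29 + 131298·30 + 137658·40 + 118902·41 = 3747408 + 776997 + 3938940 + 5506320 + 4874982 = 18844647.

18844647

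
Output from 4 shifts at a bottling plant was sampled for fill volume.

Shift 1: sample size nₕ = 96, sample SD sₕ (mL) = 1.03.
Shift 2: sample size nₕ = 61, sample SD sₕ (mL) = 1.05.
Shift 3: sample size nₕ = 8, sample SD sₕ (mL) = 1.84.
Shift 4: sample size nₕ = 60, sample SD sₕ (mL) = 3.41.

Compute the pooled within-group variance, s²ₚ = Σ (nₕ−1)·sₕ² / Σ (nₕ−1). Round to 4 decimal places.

1: (96−1)·1.03² = 95·1.0609 = 100.7855
2: (61−1)·1.05² = 60·1.1025 = 66.15
3: (8−1)·1.84² = 7·3.3856 = 23.6992
4: (60−1)·3.41² = 59·11.6281 = 686.0579
Numerator = 876.6926; denominator = Σ(nₕ−1) = 221.
s²ₚ = 876.6926/221 = 3.966935... → 3.9669.

3.9669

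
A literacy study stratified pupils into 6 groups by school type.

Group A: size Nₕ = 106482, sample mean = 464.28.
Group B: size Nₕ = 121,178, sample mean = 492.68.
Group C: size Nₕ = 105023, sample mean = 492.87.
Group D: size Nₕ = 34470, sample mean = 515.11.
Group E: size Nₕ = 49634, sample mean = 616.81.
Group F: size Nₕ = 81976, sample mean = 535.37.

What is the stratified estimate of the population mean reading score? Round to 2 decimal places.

N = 498763; weights Wₕ = Nₕ/N = (0.2135, 0.2430, 0.2106, 0.0691, 0.0995, 0.1644).
x̄_st = Σ Wₕ·x̄ₕ = 0.2135·464.28 + 0.2430·492.68 + 0.2106·492.87 + 0.0691·515.11 + 0.0995·616.81 + 0.1644·535.37 ≈ 507.5762...
→ 507.58.

507.58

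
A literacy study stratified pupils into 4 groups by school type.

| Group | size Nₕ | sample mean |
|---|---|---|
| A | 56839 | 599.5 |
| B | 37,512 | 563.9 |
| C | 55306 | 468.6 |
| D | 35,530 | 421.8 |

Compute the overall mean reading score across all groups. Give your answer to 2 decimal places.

519.10

N = 185187; weights Wₕ = Nₕ/N = (0.3069, 0.2026, 0.2986, 0.1919).
x̄_st = Σ Wₕ·x̄ₕ = 0.3069·599.5 + 0.2026·563.9 + 0.2986·468.6 + 0.1919·421.8 ≈ 519.1020...
→ 519.10.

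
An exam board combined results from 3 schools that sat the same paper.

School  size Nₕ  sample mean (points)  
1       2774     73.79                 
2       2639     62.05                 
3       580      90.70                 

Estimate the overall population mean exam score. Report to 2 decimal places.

70.26

N = 2774 + 2639 + 580 = 5993.
Weight each subgroup mean by Nₕ/N and sum.
Σ Nₕx̄ₕ = 2774·73.79 + 2639·62.05 + 580·90.70 = 204693.46 + 163749.95 + 52606 = 421049.41.
Divide by N: 421049.41 / 5993 = 70.2569... → 70.26.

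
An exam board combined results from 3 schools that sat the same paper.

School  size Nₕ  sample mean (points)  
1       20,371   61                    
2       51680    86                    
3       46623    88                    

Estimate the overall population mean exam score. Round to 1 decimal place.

x̄_st = (Σ Nₕx̄ₕ) / (Σ Nₕ) = (20371·61 + 51680·86 + 46623·88) / 118674
= 9789935 / 118674 = 82.494... → 82.5.

82.5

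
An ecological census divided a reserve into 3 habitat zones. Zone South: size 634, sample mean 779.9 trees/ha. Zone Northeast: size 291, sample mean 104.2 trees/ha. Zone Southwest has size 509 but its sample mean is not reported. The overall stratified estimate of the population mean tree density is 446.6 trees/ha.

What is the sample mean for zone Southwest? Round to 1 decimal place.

227.2

N = 634 + 291 + 509 = 1434.
Overall total = μ·N = 446.6·1434 = 640424.4.
Subtract the known strata: 634·779.9 + 291·104.2 = 524778.8.
Remaining total for zone Southwest: 640424.4 − 524778.8 = 115645.6.
Divide by its size: 115645.6 / 509 = 227.202... → 227.2.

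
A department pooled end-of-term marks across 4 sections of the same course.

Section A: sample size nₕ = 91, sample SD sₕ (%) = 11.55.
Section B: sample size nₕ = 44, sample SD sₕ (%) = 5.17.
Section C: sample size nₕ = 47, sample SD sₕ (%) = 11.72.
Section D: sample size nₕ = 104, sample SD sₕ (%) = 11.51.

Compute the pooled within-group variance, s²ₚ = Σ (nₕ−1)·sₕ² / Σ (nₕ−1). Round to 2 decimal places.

117.45

A: (91−1)·11.55² = 90·133.4025 = 12006.225
B: (44−1)·5.17² = 43·26.7289 = 1149.3427
C: (47−1)·11.72² = 46·137.3584 = 6318.4864
D: (104−1)·11.51² = 103·132.4801 = 13645.4503
Numerator = 33119.5044; denominator = Σ(nₕ−1) = 282.
s²ₚ = 33119.5044/282 = 117.4451... → 117.45.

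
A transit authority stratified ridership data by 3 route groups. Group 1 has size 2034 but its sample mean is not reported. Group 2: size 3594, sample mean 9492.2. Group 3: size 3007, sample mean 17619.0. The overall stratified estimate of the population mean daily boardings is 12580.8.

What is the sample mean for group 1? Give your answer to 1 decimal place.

Σ Nₕx̄ₕ = N·μ, so 2034·x̄_1 = 8635·12580.8 − (3594·9492.2 + 3007·17619.0).
= 108635208 − 87095299.8 = 21539908.2.
x̄_1 = 21539908.2 / 2034 = 10589.925... → 10589.9.

10589.9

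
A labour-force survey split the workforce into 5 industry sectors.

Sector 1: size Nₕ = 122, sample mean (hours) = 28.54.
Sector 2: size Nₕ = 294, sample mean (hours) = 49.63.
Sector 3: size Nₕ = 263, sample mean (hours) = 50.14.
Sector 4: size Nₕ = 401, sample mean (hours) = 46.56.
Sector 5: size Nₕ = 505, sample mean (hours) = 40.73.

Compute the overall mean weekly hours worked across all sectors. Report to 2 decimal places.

N = 122 + 294 + 263 + 401 + 505 = 1585.
Overall mean = Σ (Nₕ/N)·x̄ₕ — weight by population share, not a simple average.
Σ Nₕx̄ₕ = 122·28.54 + 294·49.63 + 263·50.14 + 401·46.56 + 505·40.73 = 3481.88 + 14591.22 + 13186.82 + 18670.56 + 20568.65 = 70499.13.
Divide by N: 70499.13 / 1585 = 44.4789... → 44.48.

44.48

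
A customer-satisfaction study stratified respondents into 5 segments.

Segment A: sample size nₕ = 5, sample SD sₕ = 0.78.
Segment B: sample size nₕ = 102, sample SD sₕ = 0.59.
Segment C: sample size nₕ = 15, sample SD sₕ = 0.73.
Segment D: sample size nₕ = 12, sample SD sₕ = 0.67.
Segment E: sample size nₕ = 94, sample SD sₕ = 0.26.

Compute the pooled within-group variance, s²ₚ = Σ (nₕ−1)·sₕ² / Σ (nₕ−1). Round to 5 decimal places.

A: (5−1)·0.78² = 4·0.6084 = 2.4336
B: (102−1)·0.59² = 101·0.3481 = 35.1581
C: (15−1)·0.73² = 14·0.5329 = 7.4606
D: (12−1)·0.67² = 11·0.4489 = 4.9379
E: (94−1)·0.26² = 93·0.0676 = 6.2868
Numerator = 56.277; denominator = Σ(nₕ−1) = 223.
s²ₚ = 56.277/223 = 0.2523632... → 0.25236.

0.25236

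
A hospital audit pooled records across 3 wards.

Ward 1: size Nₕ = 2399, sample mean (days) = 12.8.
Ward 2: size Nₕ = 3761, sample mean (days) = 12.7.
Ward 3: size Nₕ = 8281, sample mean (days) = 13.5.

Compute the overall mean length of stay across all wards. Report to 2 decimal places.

x̄_st = (Σ Nₕx̄ₕ) / (Σ Nₕ) = (2399·12.8 + 3761·12.7 + 8281·13.5) / 14441
= 190265.4 / 14441 = 13.1754... → 13.18.

13.18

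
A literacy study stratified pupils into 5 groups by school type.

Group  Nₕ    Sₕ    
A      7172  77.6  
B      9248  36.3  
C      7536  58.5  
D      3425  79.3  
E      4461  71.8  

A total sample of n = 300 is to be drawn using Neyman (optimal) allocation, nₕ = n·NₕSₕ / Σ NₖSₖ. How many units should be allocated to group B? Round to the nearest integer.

52

Σ NₕSₕ = 7172·77.6 + 9248·36.3 + 7536·58.5 + 3425·79.3 + 4461·71.8 = 1925007.9.
Share for B: 335702.4/1925007.9 = 0.17439.
n_B = 300 × 0.17439 = 52.317... → 52.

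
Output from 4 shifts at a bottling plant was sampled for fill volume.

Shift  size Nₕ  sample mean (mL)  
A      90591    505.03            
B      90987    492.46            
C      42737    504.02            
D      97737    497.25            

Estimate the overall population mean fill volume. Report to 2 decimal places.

498.98

x̄_st = (Σ Nₕx̄ₕ) / (Σ Nₕ) = (90591·505.03 + 90987·492.46 + 42737·504.02 + 97737·497.25) / 322052
= 160698656.74 / 322052 = 498.9836... → 498.98.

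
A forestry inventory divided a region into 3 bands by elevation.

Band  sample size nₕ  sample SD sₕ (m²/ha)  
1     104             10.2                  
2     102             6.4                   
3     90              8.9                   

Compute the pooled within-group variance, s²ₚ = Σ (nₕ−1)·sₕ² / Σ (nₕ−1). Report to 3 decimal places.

1: (104−1)·10.2² = 103·104.04 = 10716.12
2: (102−1)·6.4² = 101·40.96 = 4136.96
3: (90−1)·8.9² = 89·79.21 = 7049.69
Numerator = 21902.77; denominator = Σ(nₕ−1) = 293.
s²ₚ = 21902.77/293 = 74.75348... → 74.753.

74.753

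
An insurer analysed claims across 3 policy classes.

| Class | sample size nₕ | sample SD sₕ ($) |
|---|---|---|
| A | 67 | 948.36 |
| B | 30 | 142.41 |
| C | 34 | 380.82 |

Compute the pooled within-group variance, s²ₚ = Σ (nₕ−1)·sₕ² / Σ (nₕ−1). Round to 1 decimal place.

505730.1

Degrees of freedom: 66 + 29 + 33 = 128.
Σ(nₕ−1)sₕ² = 66·899386.6896 + 29·20280.6081 + 33·145023.8724 = 64733446.9377.
s²ₚ = 64733446.9377 / 128 = 505730.054... → 505730.1.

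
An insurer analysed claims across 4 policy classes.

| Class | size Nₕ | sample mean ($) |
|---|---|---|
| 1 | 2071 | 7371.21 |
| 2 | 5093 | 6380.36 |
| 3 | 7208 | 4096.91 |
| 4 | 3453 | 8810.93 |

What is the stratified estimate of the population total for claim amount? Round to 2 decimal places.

107715617.96

1: 2071·7371.21 = 15265775.91
2: 5093·6380.36 = 32495173.48
3: 7208·4096.91 = 29530527.28
4: 3453·8810.93 = 30424141.29
τ̂ = Σ Nₕx̄ₕ = 107715617.96.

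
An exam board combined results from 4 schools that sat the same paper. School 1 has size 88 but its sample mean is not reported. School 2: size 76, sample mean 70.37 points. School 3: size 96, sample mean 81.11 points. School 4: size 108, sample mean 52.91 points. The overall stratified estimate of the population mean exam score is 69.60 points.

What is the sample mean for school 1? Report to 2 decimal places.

N = 88 + 76 + 96 + 108 = 368.
Overall total = μ·N = 69.60·368 = 25612.8.
Subtract the known strata: 76·70.37 + 96·81.11 + 108·52.91 = 18848.96.
Remaining total for school 1: 25612.8 − 18848.96 = 6763.84.
Divide by its size: 6763.84 / 88 = 76.8618... → 76.86.

76.86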